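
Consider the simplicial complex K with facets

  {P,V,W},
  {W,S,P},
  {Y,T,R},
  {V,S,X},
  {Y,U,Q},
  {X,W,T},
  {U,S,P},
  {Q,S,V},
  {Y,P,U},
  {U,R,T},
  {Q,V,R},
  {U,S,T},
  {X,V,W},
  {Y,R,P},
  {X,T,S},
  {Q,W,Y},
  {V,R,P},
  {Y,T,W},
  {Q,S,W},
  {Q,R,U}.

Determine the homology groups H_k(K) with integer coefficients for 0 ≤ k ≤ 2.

Fix the vertex order P < Q < R < S < T < U < V < W < X < Y and write every simplex with vertices in increasing order. Then dim K = 2 and the simplices of K are:

  0-simplices (10): P, Q, R, S, T, U, V, W, X, Y
  1-simplices (30): PR, PS, PU, PV, PW, PY, QR, QS, QU, QV, QW, QY, RT, RU, RV, RY, ST, SU, SV, SW, SX, TU, TW, TX, TY, UY, VW, VX, WX, WY
  2-simplices (20): PRV, PRY, PSU, PSW, PUY, PVW, QRU, QRV, QSV, QSW, QUY, QWY, RTU, RTY, STU, STX, SVX, TWX, TWY, VWX

Hence C_0 ≅ Z^10, C_1 ≅ Z^30, C_2 ≅ Z^20.

Boundary ∂_1: C_1 → C_0 is given by ∂[p,q] = [q] − [p]. For instance
  ∂QR = R − Q.
The resulting 10×30 matrix has rank 9, and its Smith normal form has invariant factors (1,1,1,1,1,1,1,1,1).

Boundary ∂_2: C_2 → C_1 acts by ∂[p,q,r] = [q,r] − [p,r] + [p,q]. For instance
  ∂PRY = RY − PY + PR,
  ∂PVW = VW − PW + PV.
The resulting 30×20 matrix has rank 20, and its Smith normal form has invariant factors (1,1,1,1,1,1,1,1,1,1,1,1,1,1,1,1,1,1,1,2).

Now H_k = ker ∂_k / im ∂_{k+1}, so:

  H_0: rank C_0 − rank ∂_1 = 10 − 9 = 1, and the invariant factors of ∂_1 are all 1, so H_0 ≅ Z.
  H_1: rank ker ∂_1 − rank ∂_2 = (30 − 9) − 20 = 1, and ∂_2 has invariant factor 2 > 1, so H_1 ≅ Z × Z/2.
  H_2: rank ker ∂_2 − rank ∂_3 = (20 − 20) − 0 = 0, and there is no ∂_3, so H_2 ≅ 0.

H_0 = Z,  H_1 = Z × Z/2,  H_2 = 0.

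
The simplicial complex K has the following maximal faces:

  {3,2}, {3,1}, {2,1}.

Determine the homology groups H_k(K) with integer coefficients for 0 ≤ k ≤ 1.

We work with the vertex ordering 1 < 2 < 3. The simplices of K, each written with vertices in increasing order, are:

  0-simplices (3): [1], [2], [3]
  1-simplices (3): [1,2], [1,3], [2,3]

so the chain groups are C_0 ≅ Z^3, C_1 ≅ Z^3.

Boundary ∂_1: C_1 → C_0 is given by ∂[p,q] = [q] − [p]. For instance
  ∂[2,3] = [3] − [2].
This gives a 3×3 integer matrix of rank 2; reducing to Smith normal form yields diagonal entries (1,1).

Computing H_k = (kernel of ∂_k) / (image of ∂_{k+1}):

  H_0: rank C_0 − rank ∂_1 = 3 − 2 = 1, and the invariant factors of ∂_1 are all 1, so H_0 ≅ Z.
  H_1: rank ker ∂_1 − rank ∂_2 = (3 − 2) − 0 = 1, and there is no ∂_2, so H_1 ≅ Z.

As a check, the Euler characteristic is 3 − 3 = 0, which agrees with 1 − 1 = 0.
(K is a triangulation of the circle S^1.)

H_0 ≅ Z,  H_1 ≅ Z.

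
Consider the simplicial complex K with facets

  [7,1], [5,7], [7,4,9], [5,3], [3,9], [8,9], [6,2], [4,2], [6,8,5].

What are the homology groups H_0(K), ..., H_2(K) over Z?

H_0 = Z,  H_1 = Z^3,  H_2 = 0.

Take the total order 1 < 2 < 3 < 4 < 5 < 6 < 7 < 8 < 9 on the vertex set. Then K (dimension 2) consists of the simplices:

  0-simplices (9): [1], [2], [3], [4], [5], [6], [7], [8], [9]
  1-simplices (13): [1,7], [2,4], [2,6], [3,5], [3,9], [4,7], [4,9], [5,6], [5,7], [5,8], [6,8], [7,9], [8,9]
  2-simplices (2): [4,7,9], [5,6,8]

so the chain groups are C_0 ≅ Z^9, C_1 ≅ Z^13, C_2 ≅ Z^2.

∂_1: C_1 → C_0 sends each edge [p,q] (with p < q) to q − p.
As a 9×13 matrix over Z this has rank 8, with invariant factors (1,1,1,1,1,1,1,1).

Boundary ∂_2: C_2 → C_1 sends each 2-simplex [p,q,r] to [q,r] − [p,r] + [p,q]. For instance
  ∂[5,6,8] = [6,8] − [5,8] + [5,6],
  ∂[4,7,9] = [7,9] − [4,9] + [4,7].
The 13×2 boundary matrix has rank 2 and Smith normal form diag(1,1).

Computing H_k = (kernel of ∂_k) / (image of ∂_{k+1}):

  H_0: rank C_0 − rank ∂_1 = 9 − 8 = 1, and the invariant factors of ∂_1 are all 1, so H_0 = Z.
  H_1: rank ker ∂_1 − rank ∂_2 = (13 − 8) − 2 = 3, and the invariant factors of ∂_2 are all 1, so H_1 = Z^3.
  H_2: rank ker ∂_2 − rank ∂_3 = (2 − 2) − 0 = 0, and there is no ∂_3, so H_2 = 0.

As a check, the Euler characteristic is 9 − 13 + 2 = -2, which agrees with 1 − 3 + 0 = -2.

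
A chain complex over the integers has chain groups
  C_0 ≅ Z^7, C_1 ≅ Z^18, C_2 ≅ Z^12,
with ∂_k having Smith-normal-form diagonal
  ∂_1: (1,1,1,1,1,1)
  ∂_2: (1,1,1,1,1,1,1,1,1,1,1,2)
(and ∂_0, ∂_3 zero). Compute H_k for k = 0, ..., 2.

H_0 ≅ Z,  H_1 ≅ Z/2,  H_2 = 0.

H_0: b_0 = 7 − 0 − 6 = 1; torsion from ∂_1 factors > 1: none. So H_0 ≅ Z.
H_1: b_1 = 18 − 6 − 12 = 0; torsion from ∂_2 factors > 1: [2]. So H_1 ≅ Z/2.
H_2: b_2 = 12 − 12 − 0 = 0; torsion from ∂_3 factors > 1: none. So H_2 ≅ 0.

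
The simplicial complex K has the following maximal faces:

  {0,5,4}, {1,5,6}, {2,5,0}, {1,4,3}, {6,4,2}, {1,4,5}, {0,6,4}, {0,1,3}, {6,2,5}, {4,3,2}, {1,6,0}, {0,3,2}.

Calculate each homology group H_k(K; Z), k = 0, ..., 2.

H_0 ≅ Z,  H_1 ≅ Z/2,  H_2 = 0.

We work with the vertex ordering 0 < 1 < 2 < 3 < 4 < 5 < 6. The simplices of K, each written with vertices in increasing order, are:

  0-simplices (7): [0], [1], [2], [3], [4], [5], [6]
  1-simplices (18): [0,1], [0,2], [0,3], [0,4], [0,5], [0,6], [1,3], [1,4], [1,5], [1,6], [2,3], [2,4], [2,5], [2,6], [3,4], [4,5], [4,6], [5,6]
  2-simplices (12): [0,1,3], [0,1,6], [0,2,3], [0,2,5], [0,4,5], [0,4,6], [1,3,4], [1,4,5], [1,5,6], [2,3,4], [2,4,6], [2,5,6]

Hence C_0 ≅ Z^7, C_1 ≅ Z^18, C_2 ≅ Z^12.

The boundary map ∂_1: C_1 → C_0 maps an edge to its endpoints' difference, ∂[p,q] = q − p. For instance
  ∂[2,3] = [3] − [2].
As a 7×18 matrix over Z this has rank 6, with invariant factors (1,1,1,1,1,1).

The boundary map ∂_2: C_2 → C_1 acts by ∂[p,q,r] = [q,r] − [p,r] + [p,q]. For instance
  ∂[0,2,3] = [2,3] − [0,3] + [0,2],
  ∂[1,3,4] = [3,4] − [1,4] + [1,3].
This gives a 18×12 integer matrix of rank 12; reducing to Smith normal form yields diagonal entries (1,1,1,1,1,1,1,1,1,1,1,2).

Now H_k = ker ∂_k / im ∂_{k+1}, so:

  H_0: rank C_0 − rank ∂_1 = 7 − 6 = 1, and the invariant factors of ∂_1 are all 1, so H_0 ≅ Z.
  H_1: rank ker ∂_1 − rank ∂_2 = (18 − 6) − 12 = 0, and ∂_2 has invariant factor 2 > 1, so H_1 ≅ Z/2.
  H_2: rank ker ∂_2 − rank ∂_3 = (12 − 12) − 0 = 0, and there is no ∂_3, so H_2 ≅ 0.

As a check, the Euler characteristic is 7 − 18 + 12 = 1, which agrees with 1 − 0 + 0 = 1.
(K is a triangulation of the real projective plane RP^2.)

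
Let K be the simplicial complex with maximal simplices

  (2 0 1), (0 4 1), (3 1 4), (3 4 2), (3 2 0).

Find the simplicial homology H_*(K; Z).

H_0 = Z,  H_1 = Z,  H_2 = 0.

Fix the vertex order 0 < 1 < 2 < 3 < 4 and write every simplex with vertices in increasing order. Then dim K = 2 and the simplices of K are:

  0-simplices (5): [0], [1], [2], [3], [4]
  1-simplices (10): [0,1], [0,2], [0,3], [0,4], [1,2], [1,3], [1,4], [2,3], [2,4], [3,4]
  2-simplices (5): [0,1,2], [0,1,4], [0,2,3], [1,3,4], [2,3,4]

so the chain groups are C_0 ≅ Z^5, C_1 ≅ Z^10, C_2 ≅ Z^5.

Boundary ∂_1: C_1 → C_0 sends each edge [p,q] (with p < q) to q − p. For instance
  ∂[0,1] = [1] − [0].
This gives a 5×10 integer matrix of rank 4; reducing to Smith normal form yields diagonal entries (1,1,1,1).

The boundary map ∂_2: C_2 → C_1 sends each 2-simplex [p,q,r] to [q,r] − [p,r] + [p,q]. For instance
  ∂[0,2,3] = [2,3] − [0,3] + [0,2],
  ∂[2,3,4] = [3,4] − [2,4] + [2,3].
The 10×5 boundary matrix has rank 5 and Smith normal form diag(1,1,1,1,1).

Now H_k = ker ∂_k / im ∂_{k+1}, so:

  H_0: rank C_0 − rank ∂_1 = 5 − 4 = 1, and the invariant factors of ∂_1 are all 1, so H_0 = Z.
  H_1: rank ker ∂_1 − rank ∂_2 = (10 − 4) − 5 = 1, and the invariant factors of ∂_2 are all 1, so H_1 = Z.
  H_2: rank ker ∂_2 − rank ∂_3 = (5 − 5) − 0 = 0, and there is no ∂_3, so H_2 = 0.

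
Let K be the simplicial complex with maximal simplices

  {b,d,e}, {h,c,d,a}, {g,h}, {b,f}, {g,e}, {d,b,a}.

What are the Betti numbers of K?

b_0 = 1, b_1 = 1, b_2 = 0, b_3 = 0.

Fix the vertex order a < b < c < d < e < f < g < h and write every simplex with vertices in increasing order. Then dim K = 3 and the simplices of K are:

  0-simplices (8): a, b, c, d, e, f, g, h
  1-simplices (13): ab, ac, ad, ah, bd, be, bf, cd, ch, de, dh, eg, gh
  2-simplices (6): abd, acd, ach, adh, bde, cdh
  3-simplices (1): acdh

giving chain groups C_0 ≅ Z^8, C_1 ≅ Z^13, C_2 ≅ Z^6, C_3 ≅ Z^1.

Boundary ∂_1: C_1 → C_0 maps an edge to its endpoints' difference, ∂[p,q] = q − p. For instance
  ∂de = e − d.
The resulting 8×13 matrix has rank 7, and its Smith normal form has invariant factors (1,1,1,1,1,1,1).

The boundary map ∂_2: C_2 → C_1 maps a triangle to the signed sum of its edges. For instance
  ∂abd = bd − ad + ab,
  ∂cdh = dh − ch + cd.
This gives a 13×6 integer matrix of rank 5; reducing to Smith normal form yields diagonal entries (1,1,1,1,1).

Boundary ∂_3: C_3 → C_2 sends each 3-simplex σ to the alternating sum Σ_i (−1)^i (σ with its i-th vertex removed). For instance
  ∂acdh = cdh − adh + ach − acd.
This gives a 6×1 integer matrix of rank 1; reducing to Smith normal form yields diagonal entries (1).

From H_k ≅ ker(∂_k) / im(∂_{k+1}) we obtain:

  H_0: rank C_0 − rank ∂_1 = 8 − 7 = 1, and the invariant factors of ∂_1 are all 1, so H_0 ≅ Z.
  H_1: rank ker ∂_1 − rank ∂_2 = (13 − 7) − 5 = 1, and the invariant factors of ∂_2 are all 1, so H_1 ≅ Z.
  H_2: rank ker ∂_2 − rank ∂_3 = (6 − 5) − 1 = 0, and the invariant factors of ∂_3 are all 1, so H_2 ≅ 0.
  H_3: rank ker ∂_3 − rank ∂_4 = (1 − 1) − 0 = 0, and there is no ∂_4, so H_3 ≅ 0.

As a check, the Euler characteristic is 8 − 13 + 6 − 1 = 0, which agrees with 1 − 1 + 0 − 0 = 0.

Hence the Betti numbers are b_0 = 1, b_1 = 1, b_2 = 0, b_3 = 0.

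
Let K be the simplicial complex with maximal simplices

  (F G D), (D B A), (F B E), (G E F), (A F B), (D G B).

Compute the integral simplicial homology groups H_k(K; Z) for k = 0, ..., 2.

Take the total order A < B < D < E < F < G on the vertex set. Then K (dimension 2) consists of the simplices:

  0-simplices (6): A, B, D, E, F, G
  1-simplices (12): AB, AD, AF, BD, BE, BF, BG, DF, DG, EF, EG, FG
  2-simplices (6): ABD, ABF, BDG, BEF, DFG, EFG

Hence C_0 ≅ Z^6, C_1 ≅ Z^12, C_2 ≅ Z^6.

The boundary map ∂_1: C_1 → C_0 sends each edge [p,q] (with p < q) to q − p. For instance
  ∂EG = G − E.
This gives a 6×12 integer matrix of rank 5; reducing to Smith normal form yields diagonal entries (1,1,1,1,1).

∂_2: C_2 → C_1 maps a triangle to the signed sum of its edges. For instance
  ∂ABD = BD − AD + AB,
  ∂ABF = BF − AF + AB.
The 12×6 boundary matrix has rank 6 and Smith normal form diag(1,1,1,1,1,1).

Reading off H_k = ker ∂_k / im ∂_{k+1}:

  H_0: rank C_0 − rank ∂_1 = 6 − 5 = 1, and the invariant factors of ∂_1 are all 1, so H_0 ≅ Z.
  H_1: rank ker ∂_1 − rank ∂_2 = (12 − 5) − 6 = 1, and the invariant factors of ∂_2 are all 1, so H_1 ≅ Z.
  H_2: rank ker ∂_2 − rank ∂_3 = (6 − 6) − 0 = 0, and there is no ∂_3, so H_2 ≅ 0.

H_0 = Z,  H_1 = Z,  H_2 = 0.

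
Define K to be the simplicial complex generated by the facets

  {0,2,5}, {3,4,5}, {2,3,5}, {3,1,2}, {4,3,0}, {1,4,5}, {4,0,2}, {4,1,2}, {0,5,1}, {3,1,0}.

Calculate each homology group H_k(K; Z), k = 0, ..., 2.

Order the vertices as 0 < 1 < 2 < 3 < 4 < 5. Listing each simplex with vertices in this order, K has dimension 2 with simplices:

  0-simplices (6): [0], [1], [2], [3], [4], [5]
  1-simplices (15): [0,1], [0,2], [0,3], [0,4], [0,5], [1,2], [1,3], [1,4], [1,5], [2,3], [2,4], [2,5], [3,4], [3,5], [4,5]
  2-simplices (10): [0,1,3], [0,1,5], [0,2,4], [0,2,5], [0,3,4], [1,2,3], [1,2,4], [1,4,5], [2,3,5], [3,4,5]

so the chain groups are C_0 ≅ Z^6, C_1 ≅ Z^15, C_2 ≅ Z^10.

The boundary map ∂_1: C_1 → C_0 maps an edge to its endpoints' difference, ∂[p,q] = q − p. For instance
  ∂[1,4] = [4] − [1].
The 6×15 boundary matrix has rank 5 and Smith normal form diag(1,1,1,1,1).

∂_2: C_2 → C_1 maps a triangle to the signed sum of its edges. For instance
  ∂[3,4,5] = [4,5] − [3,5] + [3,4],
  ∂[1,2,3] = [2,3] − [1,3] + [1,2].
The 15×10 boundary matrix has rank 10 and Smith normal form diag(1,1,1,1,1,1,1,1,1,2).

From H_k ≅ ker(∂_k) / im(∂_{k+1}) we obtain:

  H_0: rank C_0 − rank ∂_1 = 6 − 5 = 1, and the invariant factors of ∂_1 are all 1, so H_0 = Z.
  H_1: rank ker ∂_1 − rank ∂_2 = (15 − 5) − 10 = 0, and ∂_2 has invariant factor 2 > 1, so H_1 = Z/2.
  H_2: rank ker ∂_2 − rank ∂_3 = (10 − 10) − 0 = 0, and there is no ∂_3, so H_2 = 0.

As a check, the Euler characteristic is 6 − 15 + 10 = 1, which agrees with 1 − 0 + 0 = 1.

H_0 ≅ Z,  H_1 ≅ Z/2,  H_2 = 0.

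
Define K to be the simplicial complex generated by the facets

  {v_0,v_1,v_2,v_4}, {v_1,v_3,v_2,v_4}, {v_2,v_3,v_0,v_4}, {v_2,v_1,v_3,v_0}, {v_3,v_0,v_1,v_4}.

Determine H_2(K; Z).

H_2 ≅ 0.

Take the total order v_0 < v_1 < v_2 < v_3 < v_4 on the vertex set. Then K (dimension 3) consists of the simplices:

  0-simplices (5): [v_0], [v_1], [v_2], [v_3], [v_4]
  1-simplices (10): [v_0,v_1], [v_0,v_2], [v_0,v_3], [v_0,v_4], [v_1,v_2], [v_1,v_3], [v_1,v_4], [v_2,v_3], [v_2,v_4], [v_3,v_4]
  2-simplices (10): [v_0,v_1,v_2], [v_0,v_1,v_3], [v_0,v_1,v_4], [v_0,v_2,v_3], [v_0,v_2,v_4], [v_0,v_3,v_4], [v_1,v_2,v_3], [v_1,v_2,v_4], [v_1,v_3,v_4], [v_2,v_3,v_4]
  3-simplices (5): [v_0,v_1,v_2,v_3], [v_0,v_1,v_2,v_4], [v_0,v_1,v_3,v_4], [v_0,v_2,v_3,v_4], [v_1,v_2,v_3,v_4]

so the chain groups are C_0 ≅ Z^5, C_1 ≅ Z^10, C_2 ≅ Z^10, C_3 ≅ Z^5.

Boundary ∂_1: C_1 → C_0 is given by ∂[p,q] = [q] − [p].
The 5×10 boundary matrix has rank 4 and Smith normal form diag(1,1,1,1).

∂_2: C_2 → C_1 maps a triangle to the signed sum of its edges. For instance
  ∂[v_1,v_2,v_3] = [v_2,v_3] − [v_1,v_3] + [v_1,v_2],
  ∂[v_2,v_3,v_4] = [v_3,v_4] − [v_2,v_4] + [v_2,v_3].
As a 10×10 matrix over Z this has rank 6, with invariant factors (1,1,1,1,1,1).

Boundary ∂_3: C_3 → C_2 sends each 3-simplex σ to the alternating sum Σ_i (−1)^i (σ with its i-th vertex removed). For instance
  ∂[v_0,v_1,v_2,v_3] = [v_1,v_2,v_3] − [v_0,v_2,v_3] + [v_0,v_1,v_3] − [v_0,v_1,v_2],
  ∂[v_0,v_1,v_2,v_4] = [v_1,v_2,v_4] − [v_0,v_2,v_4] + [v_0,v_1,v_4] − [v_0,v_1,v_2].
This gives a 10×5 integer matrix of rank 4; reducing to Smith normal form yields diagonal entries (1,1,1,1).

From H_k ≅ ker(∂_k) / im(∂_{k+1}) we obtain:

  H_2: rank ker ∂_2 − rank ∂_3 = (10 − 6) − 4 = 0, and the invariant factors of ∂_3 are all 1, so H_2 = 0.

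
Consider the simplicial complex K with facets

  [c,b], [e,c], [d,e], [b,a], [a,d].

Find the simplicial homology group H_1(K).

Order the vertices as a < b < c < d < e. Listing each simplex with vertices in this order, K has dimension 1 with simplices:

  0-simplices (5): a, b, c, d, e
  1-simplices (5): ab, ad, bc, ce, de

so the chain groups are C_0 ≅ Z^5, C_1 ≅ Z^5.

The boundary map ∂_1: C_1 → C_0 maps an edge to its endpoints' difference, ∂[p,q] = q − p.
This gives a 5×5 integer matrix of rank 4; reducing to Smith normal form yields diagonal entries (1,1,1,1).

Now H_k = ker ∂_k / im ∂_{k+1}, so:

  H_1: rank ker ∂_1 − rank ∂_2 = (5 − 4) − 0 = 1, and there is no ∂_2, so H_1 = Z.

H_1 ≅ Z.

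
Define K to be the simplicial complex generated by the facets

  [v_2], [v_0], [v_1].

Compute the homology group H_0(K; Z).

Order the vertices as v_0 < v_1 < v_2. Listing each simplex with vertices in this order, K has dimension 0 with simplices:

  0-simplices (3): [v_0], [v_1], [v_2]

giving chain groups C_0 ≅ Z^3.

Reading off H_k = ker ∂_k / im ∂_{k+1}:

  H_0: rank C_0 − rank ∂_1 = 3 − 0 = 3, and there is no ∂_1, so H_0 ≅ Z^3.

(K is a triangulation of a set of 3 points.)

H_0 ≅ Z^3.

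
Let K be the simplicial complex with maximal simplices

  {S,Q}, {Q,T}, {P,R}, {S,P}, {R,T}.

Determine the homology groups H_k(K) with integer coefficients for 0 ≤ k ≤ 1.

Order the vertices as P < Q < R < S < T. Listing each simplex with vertices in this order, K has dimension 1 with simplices:

  0-simplices (5): P, Q, R, S, T
  1-simplices (5): PR, PS, QS, QT, RT

giving chain groups C_0 ≅ Z^5, C_1 ≅ Z^5.

Boundary ∂_1: C_1 → C_0 maps an edge to its endpoints' difference, ∂[p,q] = q − p.
The resulting 5×5 matrix has rank 4, and its Smith normal form has invariant factors (1,1,1,1).

Computing H_k = (kernel of ∂_k) / (image of ∂_{k+1}):

  H_0: rank C_0 − rank ∂_1 = 5 − 4 = 1, and the invariant factors of ∂_1 are all 1, so H_0 ≅ Z.
  H_1: rank ker ∂_1 − rank ∂_2 = (5 − 4) − 0 = 1, and there is no ∂_2, so H_1 ≅ Z.

H_0 = Z,  H_1 = Z.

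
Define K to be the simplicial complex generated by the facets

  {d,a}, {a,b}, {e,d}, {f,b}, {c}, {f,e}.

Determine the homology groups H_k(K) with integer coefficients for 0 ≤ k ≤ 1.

Order the vertices as a < b < c < d < e < f. Listing each simplex with vertices in this order, K has dimension 1 with simplices:

  0-simplices (6): a, b, c, d, e, f
  1-simplices (5): ab, ad, bf, de, ef

Hence C_0 ≅ Z^6, C_1 ≅ Z^5.

Boundary ∂_1: C_1 → C_0 sends each edge [p,q] (with p < q) to q − p. For instance
  ∂ab = b − a.
The 6×5 boundary matrix has rank 4 and Smith normal form diag(1,1,1,1).

From H_k ≅ ker(∂_k) / im(∂_{k+1}) we obtain:

  H_0: rank C_0 − rank ∂_1 = 6 − 4 = 2, and the invariant factors of ∂_1 are all 1, so H_0 ≅ Z^2.
  H_1: rank ker ∂_1 − rank ∂_2 = (5 − 4) − 0 = 1, and there is no ∂_2, so H_1 ≅ Z.

As a check, the Euler characteristic is 6 − 5 = 1, which agrees with 2 − 1 = 1.

H_0 ≅ Z^2,  H_1 ≅ Z.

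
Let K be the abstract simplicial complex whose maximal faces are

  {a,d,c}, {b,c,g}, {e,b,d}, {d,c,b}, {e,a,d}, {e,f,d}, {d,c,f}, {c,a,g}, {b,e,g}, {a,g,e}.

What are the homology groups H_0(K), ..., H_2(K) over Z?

H_0 = Z,  H_1 = 0,  H_2 = Z.

K has 7 vertices, 15 edges, 10 triangles.
rank ∂_0 = 0, rank ∂_1 = 6 ⇒ b_0 = 7 − 0 − 6 = 1; all invariant factors of ∂_1 are 1 so no torsion. So H_0 = Z.
rank ∂_1 = 6, rank ∂_2 = 9 ⇒ b_1 = 15 − 6 − 9 = 0; all invariant factors of ∂_2 are 1 so no torsion. So H_1 = 0.
rank ∂_2 = 9, rank ∂_3 = 0 ⇒ b_2 = 10 − 9 − 0 = 1. So H_2 = Z.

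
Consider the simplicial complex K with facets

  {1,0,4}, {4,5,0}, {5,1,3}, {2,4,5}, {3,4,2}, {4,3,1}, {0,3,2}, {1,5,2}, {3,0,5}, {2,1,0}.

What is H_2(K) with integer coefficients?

We work with the vertex ordering 0 < 1 < 2 < 3 < 4 < 5. The simplices of K, each written with vertices in increasing order, are:

  0-simplices (6): [0], [1], [2], [3], [4], [5]
  1-simplices (15): [0,1], [0,2], [0,3], [0,4], [0,5], [1,2], [1,3], [1,4], [1,5], [2,3], [2,4], [2,5], [3,4], [3,5], [4,5]
  2-simplices (10): [0,1,2], [0,1,4], [0,2,3], [0,3,5], [0,4,5], [1,2,5], [1,3,4], [1,3,5], [2,3,4], [2,4,5]

giving chain groups C_0 ≅ Z^6, C_1 ≅ Z^15, C_2 ≅ Z^10.

The boundary map ∂_1: C_1 → C_0 is given by ∂[p,q] = [q] − [p]. For instance
  ∂[0,4] = [4] − [0].
The 6×15 boundary matrix has rank 5 and Smith normal form diag(1,1,1,1,1).

Boundary ∂_2: C_2 → C_1 maps a triangle to the signed sum of its edges. For instance
  ∂[0,3,5] = [3,5] − [0,5] + [0,3],
  ∂[2,4,5] = [4,5] − [2,5] + [2,4].
The resulting 15×10 matrix has rank 10, and its Smith normal form has invariant factors (1,1,1,1,1,1,1,1,1,2).

Reading off H_k = ker ∂_k / im ∂_{k+1}:

  H_2: rank ker ∂_2 − rank ∂_3 = (10 − 10) − 0 = 0, and there is no ∂_3, so H_2 ≅ 0.

H_2 ≅ 0.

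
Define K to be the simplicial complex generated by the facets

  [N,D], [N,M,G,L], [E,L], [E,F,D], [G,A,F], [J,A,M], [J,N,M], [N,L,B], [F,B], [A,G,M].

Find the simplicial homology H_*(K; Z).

Order the vertices as A < B < D < E < F < G < J < L < M < N. Listing each simplex with vertices in this order, K has dimension 3 with simplices:

  0-simplices (10): A, B, D, E, F, G, J, L, M, N
  1-simplices (21): AF, AG, AJ, AM, BF, BL, BN, DE, DF, DN, EF, EL, FG, GL, GM, GN, JM, JN, LM, LN, MN
  2-simplices (10): AFG, AGM, AJM, BLN, DEF, GLM, GLN, GMN, JMN, LMN
  3-simplices (1): GLMN

Hence C_0 ≅ Z^10, C_1 ≅ Z^21, C_2 ≅ Z^10, C_3 ≅ Z^1.

Boundary ∂_1: C_1 → C_0 maps an edge to its endpoints' difference, ∂[p,q] = q − p.
The 10×21 boundary matrix has rank 9 and Smith normal form diag(1,1,1,1,1,1,1,1,1).

∂_2: C_2 → C_1 acts by ∂[p,q,r] = [q,r] − [p,r] + [p,q]. For instance
  ∂BLN = LN − BN + BL,
  ∂JMN = MN − JN + JM.
The resulting 21×10 matrix has rank 9, and its Smith normal form has invariant factors (1,1,1,1,1,1,1,1,1).

Boundary ∂_3: C_3 → C_2 sends each 3-simplex σ to the alternating sum Σ_i (−1)^i (σ with its i-th vertex removed). For instance
  ∂GLMN = LMN − GMN + GLN − GLM.
As a 10×1 matrix over Z this has rank 1, with invariant factors (1).

Reading off H_k = ker ∂_k / im ∂_{k+1}:

  H_0: rank C_0 − rank ∂_1 = 10 − 9 = 1, and the invariant factors of ∂_1 are all 1, so H_0 = Z.
  H_1: rank ker ∂_1 − rank ∂_2 = (21 − 9) − 9 = 3, and the invariant factors of ∂_2 are all 1, so H_1 = Z^3.
  H_2: rank ker ∂_2 − rank ∂_3 = (10 − 9) − 1 = 0, and the invariant factors of ∂_3 are all 1, so H_2 = 0.
  H_3: rank ker ∂_3 − rank ∂_4 = (1 − 1) − 0 = 0, and there is no ∂_4, so H_3 = 0.

As a check, the Euler characteristic is 10 − 21 + 10 − 1 = -2, which agrees with 1 − 3 + 0 − 0 = -2.

H_0 ≅ Z,  H_1 ≅ Z^3,  H_2 = 0,  H_3 = 0.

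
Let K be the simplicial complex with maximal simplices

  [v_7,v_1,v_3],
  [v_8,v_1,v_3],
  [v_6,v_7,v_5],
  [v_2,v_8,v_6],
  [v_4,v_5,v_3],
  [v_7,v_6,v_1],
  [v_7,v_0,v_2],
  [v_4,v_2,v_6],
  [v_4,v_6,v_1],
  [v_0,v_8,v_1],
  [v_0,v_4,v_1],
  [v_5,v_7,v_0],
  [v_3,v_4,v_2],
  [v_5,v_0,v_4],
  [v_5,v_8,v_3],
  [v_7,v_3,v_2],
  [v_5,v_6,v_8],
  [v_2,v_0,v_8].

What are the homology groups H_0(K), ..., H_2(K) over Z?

H_0 = Z,  H_1 = Z^2,  H_2 = Z.

We work with the vertex ordering v_0 < v_1 < v_2 < v_3 < v_4 < v_5 < v_6 < v_7 < v_8. The simplices of K, each written with vertices in increasing order, are:

  0-simplices (9): [v_0], [v_1], [v_2], [v_3], [v_4], [v_5], [v_6], [v_7], [v_8]
  1-simplices (27): (27 of them)
  2-simplices (18): (18 of them)

giving chain groups C_0 ≅ Z^9, C_1 ≅ Z^27, C_2 ≅ Z^18.

∂_1: C_1 → C_0 maps an edge to its endpoints' difference, ∂[p,q] = q − p. For instance
  ∂[v_3,v_5] = [v_5] − [v_3].
The resulting 9×27 matrix has rank 8, and its Smith normal form has invariant factors (1,1,1,1,1,1,1,1).

∂_2: C_2 → C_1 sends each 2-simplex [p,q,r] to [q,r] − [p,r] + [p,q]. For instance
  ∂[v_0,v_2,v_7] = [v_2,v_7] − [v_0,v_7] + [v_0,v_2],
  ∂[v_1,v_6,v_7] = [v_6,v_7] − [v_1,v_7] + [v_1,v_6].
This gives a 27×18 integer matrix of rank 17; reducing to Smith normal form yields diagonal entries (1,1,1,1,1,1,1,1,1,1,1,1,1,1,1,1,1).

From H_k ≅ ker(∂_k) / im(∂_{k+1}) we obtain:

  H_0: rank C_0 − rank ∂_1 = 9 − 8 = 1, and the invariant factors of ∂_1 are all 1, so H_0 ≅ Z.
  H_1: rank ker ∂_1 − rank ∂_2 = (27 − 8) − 17 = 2, and the invariant factors of ∂_2 are all 1, so H_1 ≅ Z^2.
  H_2: rank ker ∂_2 − rank ∂_3 = (18 − 17) − 0 = 1, and there is no ∂_3, so H_2 ≅ Z.

As a check, the Euler characteristic is 9 − 27 + 18 = 0, which agrees with 1 − 2 + 1 = 0.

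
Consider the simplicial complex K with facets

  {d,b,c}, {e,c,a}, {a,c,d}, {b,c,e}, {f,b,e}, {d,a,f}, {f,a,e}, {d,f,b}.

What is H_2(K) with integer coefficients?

H_2 ≅ Z.

Fix the vertex order a < b < c < d < e < f and write every simplex with vertices in increasing order. Then dim K = 2 and the simplices of K are:

  0-simplices (6): a, b, c, d, e, f
  1-simplices (12): ac, ad, ae, af, bc, bd, be, bf, cd, ce, df, ef
  2-simplices (8): acd, ace, adf, aef, bcd, bce, bdf, bef

giving chain groups C_0 ≅ Z^6, C_1 ≅ Z^12, C_2 ≅ Z^8.

∂_1: C_1 → C_0 sends each edge [p,q] (with p < q) to q − p. For instance
  ∂ac = c − a.
The 6×12 boundary matrix has rank 5 and Smith normal form diag(1,1,1,1,1).

∂_2: C_2 → C_1 acts by ∂[p,q,r] = [q,r] − [p,r] + [p,q]. For instance
  ∂acd = cd − ad + ac,
  ∂bce = ce − be + bc.
The resulting 12×8 matrix has rank 7, and its Smith normal form has invariant factors (1,1,1,1,1,1,1).

Now H_k = ker ∂_k / im ∂_{k+1}, so:

  H_2: rank ker ∂_2 − rank ∂_3 = (8 − 7) − 0 = 1, and there is no ∂_3, so H_2 ≅ Z.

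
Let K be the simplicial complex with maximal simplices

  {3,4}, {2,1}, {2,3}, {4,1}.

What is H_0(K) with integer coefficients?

Order the vertices as 1 < 2 < 3 < 4. Listing each simplex with vertices in this order, K has dimension 1 with simplices:

  0-simplices (4): [1], [2], [3], [4]
  1-simplices (4): [1,2], [1,4], [2,3], [3,4]

so the chain groups are C_0 ≅ Z^4, C_1 ≅ Z^4.

∂_1: C_1 → C_0 sends each edge [p,q] (with p < q) to q − p.
The 4×4 boundary matrix has rank 3 and Smith normal form diag(1,1,1).

Reading off H_k = ker ∂_k / im ∂_{k+1}:

  H_0: rank C_0 − rank ∂_1 = 4 − 3 = 1, and the invariant factors of ∂_1 are all 1, so H_0 = Z.

H_0 ≅ Z.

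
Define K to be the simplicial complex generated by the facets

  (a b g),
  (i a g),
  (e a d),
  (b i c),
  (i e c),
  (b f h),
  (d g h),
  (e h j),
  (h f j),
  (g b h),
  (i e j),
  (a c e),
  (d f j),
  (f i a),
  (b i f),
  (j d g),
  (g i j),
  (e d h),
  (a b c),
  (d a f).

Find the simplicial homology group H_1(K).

K has 10 vertices, 30 edges, 20 triangles.
rank ∂_1 = 9, rank ∂_2 = 20 ⇒ b_1 = 30 − 9 − 20 = 1; ∂_2 has invariant factor(s) [2] giving torsion. So H_1 = Z ⊕ Z_2.

H_1 = Z ⊕ Z_2.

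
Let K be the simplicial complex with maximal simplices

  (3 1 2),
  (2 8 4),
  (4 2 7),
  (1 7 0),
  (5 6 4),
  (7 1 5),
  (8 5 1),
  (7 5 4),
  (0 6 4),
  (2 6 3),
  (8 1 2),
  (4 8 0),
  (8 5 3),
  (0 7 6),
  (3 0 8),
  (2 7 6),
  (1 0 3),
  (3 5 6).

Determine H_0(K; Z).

H_0 ≅ Z.

Order the vertices as 0 < 1 < 2 < 3 < 4 < 5 < 6 < 7 < 8. Listing each simplex with vertices in this order, K has dimension 2 with simplices:

  0-simplices (9): [0], [1], [2], [3], [4], [5], [6], [7], [8]
  1-simplices (27): (27 of them)
  2-simplices (18): [0,1,3], [0,1,7], [0,3,8], [0,4,6], [0,4,8], [0,6,7], [1,2,3], [1,2,8], [1,5,7], [1,5,8], [2,3,6], [2,4,7], [2,4,8], [2,6,7], [3,5,6], [3,5,8], [4,5,6], [4,5,7]

giving chain groups C_0 ≅ Z^9, C_1 ≅ Z^27, C_2 ≅ Z^18.

∂_1: C_1 → C_0 sends each edge [p,q] (with p < q) to q − p.
The resulting 9×27 matrix has rank 8, and its Smith normal form has invariant factors (1,1,1,1,1,1,1,1).

Boundary ∂_2: C_2 → C_1 sends each 2-simplex [p,q,r] to [q,r] − [p,r] + [p,q]. For instance
  ∂[0,1,7] = [1,7] − [0,7] + [0,1],
  ∂[1,5,7] = [5,7] − [1,7] + [1,5].
The 27×18 boundary matrix has rank 18 and Smith normal form diag(1,1,1,1,1,1,1,1,1,1,1,1,1,1,1,1,1,2).

Now H_k = ker ∂_k / im ∂_{k+1}, so:

  H_0: rank C_0 − rank ∂_1 = 9 − 8 = 1, and the invariant factors of ∂_1 are all 1, so H_0 = Z.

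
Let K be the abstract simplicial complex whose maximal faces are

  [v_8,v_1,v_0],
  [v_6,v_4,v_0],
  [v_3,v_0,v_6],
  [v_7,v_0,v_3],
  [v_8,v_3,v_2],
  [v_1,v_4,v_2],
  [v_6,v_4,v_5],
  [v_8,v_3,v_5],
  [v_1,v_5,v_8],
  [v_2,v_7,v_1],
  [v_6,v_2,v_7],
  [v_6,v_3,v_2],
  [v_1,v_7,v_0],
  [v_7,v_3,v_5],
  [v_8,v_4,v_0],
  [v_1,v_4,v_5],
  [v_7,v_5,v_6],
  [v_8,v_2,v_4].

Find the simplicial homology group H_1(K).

H_1 = Z ⊕ Z/2.

We work with the vertex ordering v_0 < v_1 < v_2 < v_3 < v_4 < v_5 < v_6 < v_7 < v_8. The simplices of K, each written with vertices in increasing order, are:

  0-simplices (9): [v_0], [v_1], [v_2], [v_3], [v_4], [v_5], [v_6], [v_7], [v_8]
  1-simplices (27): (27 of them)
  2-simplices (18): (18 of them)

Hence C_0 ≅ Z^9, C_1 ≅ Z^27, C_2 ≅ Z^18.

The boundary map ∂_1: C_1 → C_0 is given by ∂[p,q] = [q] − [p]. For instance
  ∂[v_6,v_7] = [v_7] − [v_6].
The 9×27 boundary matrix has rank 8 and Smith normal form diag(1,1,1,1,1,1,1,1).

Boundary ∂_2: C_2 → C_1 sends each 2-simplex [p,q,r] to [q,r] − [p,r] + [p,q]. For instance
  ∂[v_0,v_1,v_7] = [v_1,v_7] − [v_0,v_7] + [v_0,v_1],
  ∂[v_3,v_5,v_7] = [v_5,v_7] − [v_3,v_7] + [v_3,v_5].
The 27×18 boundary matrix has rank 18 and Smith normal form diag(1,1,1,1,1,1,1,1,1,1,1,1,1,1,1,1,1,2).

Now H_k = ker ∂_k / im ∂_{k+1}, so:

  H_1: rank ker ∂_1 − rank ∂_2 = (27 − 8) − 18 = 1, and ∂_2 has invariant factor 2 > 1, so H_1 = Z ⊕ Z/2.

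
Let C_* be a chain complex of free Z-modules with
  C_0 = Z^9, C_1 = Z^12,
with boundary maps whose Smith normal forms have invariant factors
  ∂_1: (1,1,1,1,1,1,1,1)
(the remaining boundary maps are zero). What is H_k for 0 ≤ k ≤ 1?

H_0 ≅ Z,  H_1 ≅ Z^4.

H_0: b_0 = 9 − 0 − 8 = 1; torsion from ∂_1 factors > 1: none. So H_0 ≅ Z.
H_1: b_1 = 12 − 8 − 0 = 4; torsion from ∂_2 factors > 1: none. So H_1 ≅ Z^4.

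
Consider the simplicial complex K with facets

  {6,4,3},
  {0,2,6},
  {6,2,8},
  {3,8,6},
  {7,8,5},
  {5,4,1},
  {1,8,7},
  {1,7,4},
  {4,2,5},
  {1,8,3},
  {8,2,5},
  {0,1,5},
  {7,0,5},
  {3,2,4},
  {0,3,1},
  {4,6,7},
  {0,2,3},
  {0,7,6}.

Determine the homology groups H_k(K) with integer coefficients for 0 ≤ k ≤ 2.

Order the vertices as 0 < 1 < 2 < 3 < 4 < 5 < 6 < 7 < 8. Listing each simplex with vertices in this order, K has dimension 2 with simplices:

  0-simplices (9): [0], [1], [2], [3], [4], [5], [6], [7], [8]
  1-simplices (27): (27 of them)
  2-simplices (18): [0,1,3], [0,1,5], [0,2,3], [0,2,6], [0,5,7], [0,6,7], [1,3,8], [1,4,5], [1,4,7], [1,7,8], [2,3,4], [2,4,5], [2,5,8], [2,6,8], [3,4,6], [3,6,8], [4,6,7], [5,7,8]

Hence C_0 ≅ Z^9, C_1 ≅ Z^27, C_2 ≅ Z^18.

The boundary map ∂_1: C_1 → C_0 sends each edge [p,q] (with p < q) to q − p.
This gives a 9×27 integer matrix of rank 8; reducing to Smith normal form yields diagonal entries (1,1,1,1,1,1,1,1).

∂_2: C_2 → C_1 maps a triangle to the signed sum of its edges. For instance
  ∂[5,7,8] = [7,8] − [5,8] + [5,7],
  ∂[0,1,3] = [1,3] − [0,3] + [0,1].
The 27×18 boundary matrix has rank 18 and Smith normal form diag(1,1,1,1,1,1,1,1,1,1,1,1,1,1,1,1,1,2).

Computing H_k = (kernel of ∂_k) / (image of ∂_{k+1}):

  H_0: rank C_0 − rank ∂_1 = 9 − 8 = 1, and the invariant factors of ∂_1 are all 1, so H_0 = Z.
  H_1: rank ker ∂_1 − rank ∂_2 = (27 − 8) − 18 = 1, and ∂_2 has invariant factor 2 > 1, so H_1 = Z ⊕ Z/2.
  H_2: rank ker ∂_2 − rank ∂_3 = (18 − 18) − 0 = 0, and there is no ∂_3, so H_2 = 0.

As a check, the Euler characteristic is 9 − 27 + 18 = 0, which agrees with 1 − 1 + 0 = 0.

H_0 = Z,  H_1 = Z ⊕ Z/2,  H_2 = 0.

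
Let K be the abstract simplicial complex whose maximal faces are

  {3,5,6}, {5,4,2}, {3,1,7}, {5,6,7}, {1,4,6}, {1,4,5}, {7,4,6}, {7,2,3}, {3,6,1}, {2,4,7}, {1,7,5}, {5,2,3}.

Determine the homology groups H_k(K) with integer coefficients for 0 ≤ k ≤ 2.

Fix the vertex order 1 < 2 < 3 < 4 < 5 < 6 < 7 and write every simplex with vertices in increasing order. Then dim K = 2 and the simplices of K are:

  0-simplices (7): [1], [2], [3], [4], [5], [6], [7]
  1-simplices (18): [1,3], [1,4], [1,5], [1,6], [1,7], [2,3], [2,4], [2,5], [2,7], [3,5], [3,6], [3,7], [4,5], [4,6], [4,7], [5,6], [5,7], [6,7]
  2-simplices (12): [1,3,6], [1,3,7], [1,4,5], [1,4,6], [1,5,7], [2,3,5], [2,3,7], [2,4,5], [2,4,7], [3,5,6], [4,6,7], [5,6,7]

Hence C_0 ≅ Z^7, C_1 ≅ Z^18, C_2 ≅ Z^12.

The boundary map ∂_1: C_1 → C_0 is given by ∂[p,q] = [q] − [p]. For instance
  ∂[1,4] = [4] − [1].
The 7×18 boundary matrix has rank 6 and Smith normal form diag(1,1,1,1,1,1).

∂_2: C_2 → C_1 maps a triangle to the signed sum of its edges. For instance
  ∂[2,4,7] = [4,7] − [2,7] + [2,4],
  ∂[2,3,7] = [3,7] − [2,7] + [2,3].
As a 18×12 matrix over Z this has rank 12, with invariant factors (1,1,1,1,1,1,1,1,1,1,1,2).

From H_k ≅ ker(∂_k) / im(∂_{k+1}) we obtain:

  H_0: rank C_0 − rank ∂_1 = 7 − 6 = 1, and the invariant factors of ∂_1 are all 1, so H_0 ≅ Z.
  H_1: rank ker ∂_1 − rank ∂_2 = (18 − 6) − 12 = 0, and ∂_2 has invariant factor 2 > 1, so H_1 ≅ Z_2.
  H_2: rank ker ∂_2 − rank ∂_3 = (12 − 12) − 0 = 0, and there is no ∂_3, so H_2 ≅ 0.

H_0 ≅ Z,  H_1 ≅ Z_2,  H_2 = 0.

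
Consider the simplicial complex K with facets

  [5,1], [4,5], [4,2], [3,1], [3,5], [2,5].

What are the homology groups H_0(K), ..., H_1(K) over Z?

H_0 ≅ Z,  H_1 ≅ Z^2.

Take the total order 1 < 2 < 3 < 4 < 5 on the vertex set. Then K (dimension 1) consists of the simplices:

  0-simplices (5): [1], [2], [3], [4], [5]
  1-simplices (6): [1,3], [1,5], [2,4], [2,5], [3,5], [4,5]

so the chain groups are C_0 ≅ Z^5, C_1 ≅ Z^6.

∂_1: C_1 → C_0 maps an edge to its endpoints' difference, ∂[p,q] = q − p. For instance
  ∂[2,5] = [5] − [2].
The 5×6 boundary matrix has rank 4 and Smith normal form diag(1,1,1,1).

Reading off H_k = ker ∂_k / im ∂_{k+1}:

  H_0: rank C_0 − rank ∂_1 = 5 − 4 = 1, and the invariant factors of ∂_1 are all 1, so H_0 = Z.
  H_1: rank ker ∂_1 − rank ∂_2 = (6 − 4) − 0 = 2, and there is no ∂_2, so H_1 = Z^2.

As a check, the Euler characteristic is 5 − 6 = -1, which agrees with 1 − 2 = -1.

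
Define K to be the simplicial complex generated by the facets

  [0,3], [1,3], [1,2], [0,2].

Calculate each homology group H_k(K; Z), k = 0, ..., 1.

We work with the vertex ordering 0 < 1 < 2 < 3. The simplices of K, each written with vertices in increasing order, are:

  0-simplices (4): [0], [1], [2], [3]
  1-simplices (4): [0,2], [0,3], [1,2], [1,3]

giving chain groups C_0 ≅ Z^4, C_1 ≅ Z^4.

Boundary ∂_1: C_1 → C_0 maps an edge to its endpoints' difference, ∂[p,q] = q − p.
This gives a 4×4 integer matrix of rank 3; reducing to Smith normal form yields diagonal entries (1,1,1).

From H_k ≅ ker(∂_k) / im(∂_{k+1}) we obtain:

  H_0: rank C_0 − rank ∂_1 = 4 − 3 = 1, and the invariant factors of ∂_1 are all 1, so H_0 = Z.
  H_1: rank ker ∂_1 − rank ∂_2 = (4 − 3) − 0 = 1, and there is no ∂_2, so H_1 = Z.

H_0 ≅ Z,  H_1 ≅ Z.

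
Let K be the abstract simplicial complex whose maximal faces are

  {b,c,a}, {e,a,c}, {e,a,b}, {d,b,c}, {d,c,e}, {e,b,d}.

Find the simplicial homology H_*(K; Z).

Fix the vertex order a < b < c < d < e and write every simplex with vertices in increasing order. Then dim K = 2 and the simplices of K are:

  0-simplices (5): a, b, c, d, e
  1-simplices (9): ab, ac, ae, bc, bd, be, cd, ce, de
  2-simplices (6): abc, abe, ace, bcd, bde, cde

Hence C_0 ≅ Z^5, C_1 ≅ Z^9, C_2 ≅ Z^6.

The boundary map ∂_1: C_1 → C_0 is given by ∂[p,q] = [q] − [p].
As a 5×9 matrix over Z this has rank 4, with invariant factors (1,1,1,1).

Boundary ∂_2: C_2 → C_1 maps a triangle to the signed sum of its edges. For instance
  ∂abe = be − ae + ab,
  ∂abc = bc − ac + ab.
This gives a 9×6 integer matrix of rank 5; reducing to Smith normal form yields diagonal entries (1,1,1,1,1).

Now H_k = ker ∂_k / im ∂_{k+1}, so:

  H_0: rank C_0 − rank ∂_1 = 5 − 4 = 1, and the invariant factors of ∂_1 are all 1, so H_0 ≅ Z.
  H_1: rank ker ∂_1 − rank ∂_2 = (9 − 4) − 5 = 0, and the invariant factors of ∂_2 are all 1, so H_1 ≅ 0.
  H_2: rank ker ∂_2 − rank ∂_3 = (6 − 5) − 0 = 1, and there is no ∂_3, so H_2 ≅ Z.

(K is a triangulation of the 2-sphere S^2.)

H_0 = Z,  H_1 = 0,  H_2 = Z.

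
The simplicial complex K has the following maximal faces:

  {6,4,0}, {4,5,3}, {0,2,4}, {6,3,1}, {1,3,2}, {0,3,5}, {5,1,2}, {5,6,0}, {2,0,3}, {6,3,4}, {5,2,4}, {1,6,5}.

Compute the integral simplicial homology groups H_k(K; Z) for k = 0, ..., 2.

H_0 = Z,  H_1 = Z/2,  H_2 = 0.

K has 7 vertices, 18 edges, 12 triangles.
rank ∂_0 = 0, rank ∂_1 = 6 ⇒ b_0 = 7 − 0 − 6 = 1; all invariant factors of ∂_1 are 1 so no torsion. So H_0 = Z.
rank ∂_1 = 6, rank ∂_2 = 12 ⇒ b_1 = 18 − 6 − 12 = 0; ∂_2 has invariant factor(s) [2] giving torsion. So H_1 = Z/2.
rank ∂_2 = 12, rank ∂_3 = 0 ⇒ b_2 = 12 − 12 − 0 = 0. So H_2 = 0.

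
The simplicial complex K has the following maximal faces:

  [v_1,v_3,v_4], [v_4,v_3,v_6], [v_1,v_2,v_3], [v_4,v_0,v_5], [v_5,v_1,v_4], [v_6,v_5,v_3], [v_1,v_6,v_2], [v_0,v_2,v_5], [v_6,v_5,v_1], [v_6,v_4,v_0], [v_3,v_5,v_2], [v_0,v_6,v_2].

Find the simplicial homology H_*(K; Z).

H_0 = Z,  H_1 = Z_2,  H_2 = 0.

Take the total order v_0 < v_1 < v_2 < v_3 < v_4 < v_5 < v_6 on the vertex set. Then K (dimension 2) consists of the simplices:

  0-simplices (7): [v_0], [v_1], [v_2], [v_3], [v_4], [v_5], [v_6]
  1-simplices (18): (18 of them)
  2-simplices (12): (12 of them)

so the chain groups are C_0 ≅ Z^7, C_1 ≅ Z^18, C_2 ≅ Z^12.

The boundary map ∂_1: C_1 → C_0 maps an edge to its endpoints' difference, ∂[p,q] = q − p.
This gives a 7×18 integer matrix of rank 6; reducing to Smith normal form yields diagonal entries (1,1,1,1,1,1).

The boundary map ∂_2: C_2 → C_1 maps a triangle to the signed sum of its edges. For instance
  ∂[v_0,v_4,v_5] = [v_4,v_5] − [v_0,v_5] + [v_0,v_4],
  ∂[v_2,v_3,v_5] = [v_3,v_5] − [v_2,v_5] + [v_2,v_3].
This gives a 18×12 integer matrix of rank 12; reducing to Smith normal form yields diagonal entries (1,1,1,1,1,1,1,1,1,1,1,2).

Now H_k = ker ∂_k / im ∂_{k+1}, so:

  H_0: rank C_0 − rank ∂_1 = 7 − 6 = 1, and the invariant factors of ∂_1 are all 1, so H_0 = Z.
  H_1: rank ker ∂_1 − rank ∂_2 = (18 − 6) − 12 = 0, and ∂_2 has invariant factor 2 > 1, so H_1 = Z_2.
  H_2: rank ker ∂_2 − rank ∂_3 = (12 − 12) − 0 = 0, and there is no ∂_3, so H_2 = 0.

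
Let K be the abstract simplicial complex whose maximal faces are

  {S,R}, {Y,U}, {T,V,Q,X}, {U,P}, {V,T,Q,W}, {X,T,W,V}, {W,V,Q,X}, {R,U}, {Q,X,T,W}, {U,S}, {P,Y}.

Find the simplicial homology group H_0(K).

We work with the vertex ordering P < Q < R < S < T < U < V < W < X < Y. The simplices of K, each written with vertices in increasing order, are:

  0-simplices (10): P, Q, R, S, T, U, V, W, X, Y
  1-simplices (16): PU, PY, QT, QV, QW, QX, RS, RU, SU, TV, TW, TX, UY, VW, VX, WX
  2-simplices (10): QTV, QTW, QTX, QVW, QVX, QWX, TVW, TVX, TWX, VWX
  3-simplices (5): QTVW, QTVX, QTWX, QVWX, TVWX

so the chain groups are C_0 ≅ Z^10, C_1 ≅ Z^16, C_2 ≅ Z^10, C_3 ≅ Z^5.

Boundary ∂_1: C_1 → C_0 is given by ∂[p,q] = [q] − [p].
This gives a 10×16 integer matrix of rank 8; reducing to Smith normal form yields diagonal entries (1,1,1,1,1,1,1,1).

The boundary map ∂_2: C_2 → C_1 maps a triangle to the signed sum of its edges. For instance
  ∂QVX = VX − QX + QV,
  ∂QWX = WX − QX + QW.
This gives a 16×10 integer matrix of rank 6; reducing to Smith normal form yields diagonal entries (1,1,1,1,1,1).

Boundary ∂_3: C_3 → C_2 sends each 3-simplex σ to the alternating sum Σ_i (−1)^i (σ with its i-th vertex removed). For instance
  ∂QTVX = TVX − QVX + QTX − QTV,
  ∂QTVW = TVW − QVW + QTW − QTV.
The 10×5 boundary matrix has rank 4 and Smith normal form diag(1,1,1,1).

Reading off H_k = ker ∂_k / im ∂_{k+1}:

  H_0: rank C_0 − rank ∂_1 = 10 − 8 = 2, and the invariant factors of ∂_1 are all 1, so H_0 ≅ Z^2.

H_0 = Z^2.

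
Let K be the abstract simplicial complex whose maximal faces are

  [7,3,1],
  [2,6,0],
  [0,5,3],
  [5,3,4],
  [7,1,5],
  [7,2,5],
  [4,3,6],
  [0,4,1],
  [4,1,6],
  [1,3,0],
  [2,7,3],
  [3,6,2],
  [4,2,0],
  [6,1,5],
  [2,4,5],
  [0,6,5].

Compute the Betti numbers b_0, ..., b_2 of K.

b_0 = 1, b_1 = 2, b_2 = 1.

K has 8 vertices, 24 edges, 16 triangles.
rank ∂_0 = 0, rank ∂_1 = 7 ⇒ b_0 = 8 − 0 − 7 = 1; all invariant factors of ∂_1 are 1 so no torsion. So H_0 ≅ Z.
rank ∂_1 = 7, rank ∂_2 = 15 ⇒ b_1 = 24 − 7 − 15 = 2; all invariant factors of ∂_2 are 1 so no torsion. So H_1 ≅ Z^2.
rank ∂_2 = 15, rank ∂_3 = 0 ⇒ b_2 = 16 − 15 − 0 = 1. So H_2 ≅ Z.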